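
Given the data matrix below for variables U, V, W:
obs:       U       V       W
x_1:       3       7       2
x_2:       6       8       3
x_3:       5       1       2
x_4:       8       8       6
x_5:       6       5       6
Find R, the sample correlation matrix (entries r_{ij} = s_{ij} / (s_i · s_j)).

Step 1 — column means:
  mean(U) = (3 + 6 + 5 + 8 + 6) / 5 = 28/5 = 5.6
  mean(V) = (7 + 8 + 1 + 8 + 5) / 5 = 29/5 = 5.8
  mean(W) = (2 + 3 + 2 + 6 + 6) / 5 = 19/5 = 3.8

Step 2 — sample variances and covariances s[i,j] = (1/(n-1)) · Σ_k (x_{k,i} - mean_i) · (x_{k,j} - mean_j), with n-1 = 4:
  s[U,U] = ((-2.6)·(-2.6) + (0.4)·(0.4) + (-0.6)·(-0.6) + (2.4)·(2.4) + (0.4)·(0.4)) / 4 = 13.2/4 = 3.3
  s[U,V] = ((-2.6)·(1.2) + (0.4)·(2.2) + (-0.6)·(-4.8) + (2.4)·(2.2) + (0.4)·(-0.8)) / 4 = 5.6/4 = 1.4
  s[U,W] = ((-2.6)·(-1.8) + (0.4)·(-0.8) + (-0.6)·(-1.8) + (2.4)·(2.2) + (0.4)·(2.2)) / 4 = 11.6/4 = 2.9
  s[V,V] = ((1.2)·(1.2) + (2.2)·(2.2) + (-4.8)·(-4.8) + (2.2)·(2.2) + (-0.8)·(-0.8)) / 4 = 34.8/4 = 8.7
  s[V,W] = ((1.2)·(-1.8) + (2.2)·(-0.8) + (-4.8)·(-1.8) + (2.2)·(2.2) + (-0.8)·(2.2)) / 4 = 7.8/4 = 1.95
  s[W,W] = ((-1.8)·(-1.8) + (-0.8)·(-0.8) + (-1.8)·(-1.8) + (2.2)·(2.2) + (2.2)·(2.2)) / 4 = 16.8/4 = 4.2
  Sample standard deviations s_i = √(s[i,i]):
  s(U) = √(3.3) = 1.8166
  s(V) = √(8.7) = 2.9496
  s(W) = √(4.2) = 2.0494

Step 3 — r_{ij} = s_{ij} / (s_i · s_j):
  r[U,U] = 1 (diagonal).
  r[U,V] = 1.4 / (1.8166 · 2.9496) = 1.4 / 5.3582 = 0.2613
  r[U,W] = 2.9 / (1.8166 · 2.0494) = 2.9 / 3.7229 = 0.779
  r[V,V] = 1 (diagonal).
  r[V,W] = 1.95 / (2.9496 · 2.0494) = 1.95 / 6.0448 = 0.3226
  r[W,W] = 1 (diagonal).

R is symmetric with unit diagonal. Assembling:

R = [[1, 0.2613, 0.779],
 [0.2613, 1, 0.3226],
 [0.779, 0.3226, 1]]


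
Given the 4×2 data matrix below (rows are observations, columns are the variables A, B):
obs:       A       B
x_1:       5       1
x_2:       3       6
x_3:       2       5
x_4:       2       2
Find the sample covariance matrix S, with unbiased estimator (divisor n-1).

Step 1 — column means:
  mean(A) = (5 + 3 + 2 + 2) / 4 = 12/4 = 3
  mean(B) = (1 + 6 + 5 + 2) / 4 = 14/4 = 3.5

Step 2 — sample covariance S[i,j] = (1/(n-1)) · Σ_k (x_{k,i} - mean_i) · (x_{k,j} - mean_j), with n-1 = 3.
  S[A,A] = ((2)·(2) + (0)·(0) + (-1)·(-1) + (-1)·(-1)) / 3 = 6/3 = 2
  S[A,B] = ((2)·(-2.5) + (0)·(2.5) + (-1)·(1.5) + (-1)·(-1.5)) / 3 = -5/3 = -1.6667
  S[B,B] = ((-2.5)·(-2.5) + (2.5)·(2.5) + (1.5)·(1.5) + (-1.5)·(-1.5)) / 3 = 17/3 = 5.6667

S is symmetric (S[j,i] = S[i,j]). Assembling:

S = [[2, -1.6667],
 [-1.6667, 5.6667]]


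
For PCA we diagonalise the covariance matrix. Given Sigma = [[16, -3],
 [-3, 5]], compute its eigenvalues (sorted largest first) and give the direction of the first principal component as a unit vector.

Step 1 — characteristic polynomial of 2×2 Sigma:
  det(Sigma - λI) = λ² - trace · λ + det = 0.
  trace = 16 + 5 = 21, det = 16·5 - (-3)² = 71.
Step 2 — discriminant:
  Δ = trace² - 4·det = 441 - 284 = 157.
Step 3 — eigenvalues:
  λ = (trace ± √Δ)/2 = (21 ± 12.53)/2,
  λ_1 = 16.765,  λ_2 = 4.235.

Step 4 — unit eigenvector for λ_1: solve (Sigma - λ_1 I)v = 0. First row:
  (16 - 16.765)·v_x + (-3)·v_y = 0, i.e. (-0.765)·v_x + (-3)·v_y = 0,
  so v ∝ (b, λ_1 - a) = (-3, 0.765); multiply by -1 so the first entry is positive: u = (3, -0.765).
  ||u|| = √((3)² + (-0.765)²) = √(9.5852) ≈ 3.096,
  v_1 = u/||u|| ≈ (0.969, -0.2471) (||v_1|| = 1).

λ_1 = 16.765,  λ_2 = 4.235;  v_1 ≈ (0.969, -0.2471)


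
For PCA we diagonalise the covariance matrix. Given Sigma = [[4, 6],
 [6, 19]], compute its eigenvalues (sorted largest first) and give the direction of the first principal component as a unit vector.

Step 1 — characteristic polynomial of 2×2 Sigma:
  det(Sigma - λI) = λ² - trace · λ + det = 0.
  trace = 4 + 19 = 23, det = 4·19 - (6)² = 40.
Step 2 — discriminant:
  Δ = trace² - 4·det = 529 - 160 = 369.
Step 3 — eigenvalues:
  λ = (trace ± √Δ)/2 = (23 ± 19.2094)/2,
  λ_1 = 21.1047,  λ_2 = 1.8953.

Step 4 — unit eigenvector for λ_1: solve (Sigma - λ_1 I)v = 0. First row:
  (4 - 21.1047)·v_x + (6)·v_y = 0, i.e. (-17.1047)·v_x + (6)·v_y = 0,
  so v ∝ (b, λ_1 - a) = (6, 17.1047) = u.
  ||u|| = √((6)² + (17.1047)²) = √(328.5703) ≈ 18.1265,
  v_1 = u/||u|| ≈ (0.331, 0.9436) (||v_1|| = 1).

λ_1 = 21.1047,  λ_2 = 1.8953;  v_1 ≈ (0.331, 0.9436)


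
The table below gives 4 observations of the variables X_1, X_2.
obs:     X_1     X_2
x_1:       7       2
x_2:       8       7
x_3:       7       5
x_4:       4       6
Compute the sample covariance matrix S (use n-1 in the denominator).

Step 1 — column means:
  mean(X_1) = (7 + 8 + 7 + 4) / 4 = 26/4 = 6.5
  mean(X_2) = (2 + 7 + 5 + 6) / 4 = 20/4 = 5

Step 2 — sample covariance S[i,j] = (1/(n-1)) · Σ_k (x_{k,i} - mean_i) · (x_{k,j} - mean_j), with n-1 = 3.
  S[X_1,X_1] = ((0.5)·(0.5) + (1.5)·(1.5) + (0.5)·(0.5) + (-2.5)·(-2.5)) / 3 = 9/3 = 3
  S[X_1,X_2] = ((0.5)·(-3) + (1.5)·(2) + (0.5)·(0) + (-2.5)·(1)) / 3 = -1/3 = -0.3333
  S[X_2,X_2] = ((-3)·(-3) + (2)·(2) + (0)·(0) + (1)·(1)) / 3 = 14/3 = 4.6667

S is symmetric (S[j,i] = S[i,j]). Assembling:

S = [[3, -0.3333],
 [-0.3333, 4.6667]]


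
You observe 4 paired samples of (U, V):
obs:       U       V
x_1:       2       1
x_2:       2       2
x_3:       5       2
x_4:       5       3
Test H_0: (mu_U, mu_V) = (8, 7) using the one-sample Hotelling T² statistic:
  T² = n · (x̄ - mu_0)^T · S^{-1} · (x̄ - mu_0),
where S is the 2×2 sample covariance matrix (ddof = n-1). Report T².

Step 1 — sample mean vector:
  mean(U) = (2 + 2 + 5 + 5) / 4 = 14/4 = 3.5
  mean(V) = (1 + 2 + 2 + 3) / 4 = 8/4 = 2
  x̄ = (3.5, 2),  deviation x̄ - mu_0 = (3.5, 2) - (8, 7) = (-4.5, -5).

Step 2 — sample covariance matrix, S[i,j] = (1/(n-1)) · Σ_k (x_{k,i} - mean_i) · (x_{k,j} - mean_j), divisor n-1 = 3:
  S[U,U] = ((-1.5)·(-1.5) + (-1.5)·(-1.5) + (1.5)·(1.5) + (1.5)·(1.5)) / 3 = 9/3 = 3
  S[U,V] = ((-1.5)·(-1) + (-1.5)·(0) + (1.5)·(0) + (1.5)·(1)) / 3 = 3/3 = 1
  S[V,V] = ((-1)·(-1) + (0)·(0) + (0)·(0) + (1)·(1)) / 3 = 2/3 = 0.6667
  S = [[3, 1],
 [1, 0.6667]].

Step 3 — invert S. det(S) = 3·0.6667 - (1)² = 1.
  S^{-1} = (1/det) · [[d, -b], [-b, a]] = [[0.6667, -1],
 [-1, 3]].

Step 4 — quadratic form (x̄ - mu_0)^T · S^{-1} · (x̄ - mu_0):
  S^{-1} · (x̄ - mu_0) = (2, -10.5),
  (x̄ - mu_0)^T · [...] = (-4.5)·(2) + (-5)·(-10.5) = 43.5.

Step 5 — scale by n: T² = 4 · 43.5 = 174.

T² ≈ 174


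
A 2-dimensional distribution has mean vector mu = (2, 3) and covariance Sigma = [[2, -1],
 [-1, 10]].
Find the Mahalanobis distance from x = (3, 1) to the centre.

Step 1 — centre the observation: (x - mu) = (1, -2).

Step 2 — invert Sigma. det(Sigma) = 2·10 - (-1)² = 19.
  Sigma^{-1} = (1/det) · [[d, -b], [-b, a]] = [[0.5263, 0.0526],
 [0.0526, 0.1053]].

Step 3 — form the quadratic (x - mu)^T · Sigma^{-1} · (x - mu):
  Sigma^{-1} · (x - mu) = (0.4211, -0.1579).
  (x - mu)^T · [Sigma^{-1} · (x - mu)] = (1)·(0.4211) + (-2)·(-0.1579) = 0.7368.

Step 4 — take square root: d = √(0.7368) ≈ 0.8584.

d(x, mu) = √(0.7368) ≈ 0.8584


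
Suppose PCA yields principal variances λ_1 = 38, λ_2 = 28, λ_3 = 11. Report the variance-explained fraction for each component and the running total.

Step 1 — total variance = trace(Sigma) = Σ λ_i = 38 + 28 + 11 = 77.

Step 2 — fraction explained by component i = λ_i / Σ λ:
  PC1: 38/77 = 0.4935
  PC2: 28/77 = 0.3636
  PC3: 11/77 = 0.1429

Step 3 — cumulative fraction after k components = (λ_1 + ... + λ_k) / Σ λ:
  k = 1: 38/77 = 0.4935
  k = 2: (38 + 28)/77 = 66/77 = 0.8571
  k = 3: (38 + 28 + 11)/77 = 77/77 = 1

Summary (fraction, with percent):

explained: PC1 0.4935 (49.35%), PC2 0.3636 (36.36%), PC3 0.1429 (14.29%);  cumulative: 0.4935, 0.8571, 1


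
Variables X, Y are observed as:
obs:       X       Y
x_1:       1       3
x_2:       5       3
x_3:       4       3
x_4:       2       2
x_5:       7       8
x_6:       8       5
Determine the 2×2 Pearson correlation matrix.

Step 1 — column means:
  mean(X) = (1 + 5 + 4 + 2 + 7 + 8) / 6 = 27/6 = 4.5
  mean(Y) = (3 + 3 + 3 + 2 + 8 + 5) / 6 = 24/6 = 4

Step 2 — sample variances and covariances s[i,j] = (1/(n-1)) · Σ_k (x_{k,i} - mean_i) · (x_{k,j} - mean_j), with n-1 = 5:
  s[X,X] = ((-3.5)·(-3.5) + (0.5)·(0.5) + (-0.5)·(-0.5) + (-2.5)·(-2.5) + (2.5)·(2.5) + (3.5)·(3.5)) / 5 = 37.5/5 = 7.5
  s[X,Y] = ((-3.5)·(-1) + (0.5)·(-1) + (-0.5)·(-1) + (-2.5)·(-2) + (2.5)·(4) + (3.5)·(1)) / 5 = 22/5 = 4.4
  s[Y,Y] = ((-1)·(-1) + (-1)·(-1) + (-1)·(-1) + (-2)·(-2) + (4)·(4) + (1)·(1)) / 5 = 24/5 = 4.8
  Sample standard deviations s_i = √(s[i,i]):
  s(X) = √(7.5) = 2.7386
  s(Y) = √(4.8) = 2.1909

Step 3 — r_{ij} = s_{ij} / (s_i · s_j):
  r[X,X] = 1 (diagonal).
  r[X,Y] = 4.4 / (2.7386 · 2.1909) = 4.4 / 6 = 0.7333
  r[Y,Y] = 1 (diagonal).

R is symmetric with unit diagonal. Assembling:

R = [[1, 0.7333],
 [0.7333, 1]]


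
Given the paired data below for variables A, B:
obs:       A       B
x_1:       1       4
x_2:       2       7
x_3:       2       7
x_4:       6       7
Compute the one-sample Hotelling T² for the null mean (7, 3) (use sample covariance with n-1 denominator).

Step 1 — sample mean vector:
  mean(A) = (1 + 2 + 2 + 6) / 4 = 11/4 = 2.75
  mean(B) = (4 + 7 + 7 + 7) / 4 = 25/4 = 6.25
  x̄ = (2.75, 6.25),  deviation x̄ - mu_0 = (2.75, 6.25) - (7, 3) = (-4.25, 3.25).

Step 2 — sample covariance matrix, S[i,j] = (1/(n-1)) · Σ_k (x_{k,i} - mean_i) · (x_{k,j} - mean_j), divisor n-1 = 3:
  S[A,A] = ((-1.75)·(-1.75) + (-0.75)·(-0.75) + (-0.75)·(-0.75) + (3.25)·(3.25)) / 3 = 14.75/3 = 4.9167
  S[A,B] = ((-1.75)·(-2.25) + (-0.75)·(0.75) + (-0.75)·(0.75) + (3.25)·(0.75)) / 3 = 5.25/3 = 1.75
  S[B,B] = ((-2.25)·(-2.25) + (0.75)·(0.75) + (0.75)·(0.75) + (0.75)·(0.75)) / 3 = 6.75/3 = 2.25
  S = [[4.9167, 1.75],
 [1.75, 2.25]].

Step 3 — invert S. det(S) = 4.9167·2.25 - (1.75)² = 8.
  S^{-1} = (1/det) · [[d, -b], [-b, a]] = [[0.2812, -0.2188],
 [-0.2188, 0.6146]].

Step 4 — quadratic form (x̄ - mu_0)^T · S^{-1} · (x̄ - mu_0):
  S^{-1} · (x̄ - mu_0) = (-1.9063, 2.9271),
  (x̄ - mu_0)^T · [...] = (-4.25)·(-1.9063) + (3.25)·(2.9271) = 17.6146.

Step 5 — scale by n: T² = 4 · 17.6146 = 70.4583.

T² ≈ 70.4583


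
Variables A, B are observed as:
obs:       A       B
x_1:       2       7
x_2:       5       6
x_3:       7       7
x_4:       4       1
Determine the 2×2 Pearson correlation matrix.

Step 1 — column means:
  mean(A) = (2 + 5 + 7 + 4) / 4 = 18/4 = 4.5
  mean(B) = (7 + 6 + 7 + 1) / 4 = 21/4 = 5.25

Step 2 — sample variances and covariances s[i,j] = (1/(n-1)) · Σ_k (x_{k,i} - mean_i) · (x_{k,j} - mean_j), with n-1 = 3:
  s[A,A] = ((-2.5)·(-2.5) + (0.5)·(0.5) + (2.5)·(2.5) + (-0.5)·(-0.5)) / 3 = 13/3 = 4.3333
  s[A,B] = ((-2.5)·(1.75) + (0.5)·(0.75) + (2.5)·(1.75) + (-0.5)·(-4.25)) / 3 = 2.5/3 = 0.8333
  s[B,B] = ((1.75)·(1.75) + (0.75)·(0.75) + (1.75)·(1.75) + (-4.25)·(-4.25)) / 3 = 24.75/3 = 8.25
  Sample standard deviations s_i = √(s[i,i]):
  s(A) = √(4.3333) = 2.0817
  s(B) = √(8.25) = 2.8723

Step 3 — r_{ij} = s_{ij} / (s_i · s_j):
  r[A,A] = 1 (diagonal).
  r[A,B] = 0.8333 / (2.0817 · 2.8723) = 0.8333 / 5.9791 = 0.1394
  r[B,B] = 1 (diagonal).

R is symmetric with unit diagonal. Assembling:

R = [[1, 0.1394],
 [0.1394, 1]]


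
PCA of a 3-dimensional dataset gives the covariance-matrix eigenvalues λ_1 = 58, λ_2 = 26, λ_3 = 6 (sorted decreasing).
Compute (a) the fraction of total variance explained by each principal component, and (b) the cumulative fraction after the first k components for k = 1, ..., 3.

Step 1 — total variance = trace(Sigma) = Σ λ_i = 58 + 26 + 6 = 90.

Step 2 — fraction explained by component i = λ_i / Σ λ:
  PC1: 58/90 = 0.6444
  PC2: 26/90 = 0.2889
  PC3: 6/90 = 0.0667

Step 3 — cumulative fraction after k components = (λ_1 + ... + λ_k) / Σ λ:
  k = 1: 58/90 = 0.6444
  k = 2: (58 + 26)/90 = 84/90 = 0.9333
  k = 3: (58 + 26 + 6)/90 = 90/90 = 1

Summary (fraction, with percent):

explained: PC1 0.6444 (64.44%), PC2 0.2889 (28.89%), PC3 0.0667 (6.67%);  cumulative: 0.6444, 0.9333, 1


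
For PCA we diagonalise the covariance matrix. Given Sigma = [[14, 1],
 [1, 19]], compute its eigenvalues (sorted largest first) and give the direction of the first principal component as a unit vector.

Step 1 — characteristic polynomial of 2×2 Sigma:
  det(Sigma - λI) = λ² - trace · λ + det = 0.
  trace = 14 + 19 = 33, det = 14·19 - (1)² = 265.
Step 2 — discriminant:
  Δ = trace² - 4·det = 1089 - 1060 = 29.
Step 3 — eigenvalues:
  λ = (trace ± √Δ)/2 = (33 ± 5.3852)/2,
  λ_1 = 19.1926,  λ_2 = 13.8074.

Step 4 — unit eigenvector for λ_1: solve (Sigma - λ_1 I)v = 0. First row:
  (14 - 19.1926)·v_x + (1)·v_y = 0, i.e. (-5.1926)·v_x + (1)·v_y = 0,
  so v ∝ (b, λ_1 - a) = (1, 5.1926) = u.
  ||u|| = √((1)² + (5.1926)²) = √(27.9629) ≈ 5.288,
  v_1 = u/||u|| ≈ (0.1891, 0.982) (||v_1|| = 1).

λ_1 = 19.1926,  λ_2 = 13.8074;  v_1 ≈ (0.1891, 0.982)


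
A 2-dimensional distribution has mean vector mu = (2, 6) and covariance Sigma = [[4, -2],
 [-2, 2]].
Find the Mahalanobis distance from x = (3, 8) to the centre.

Step 1 — centre the observation: (x - mu) = (1, 2).

Step 2 — invert Sigma. det(Sigma) = 4·2 - (-2)² = 4.
  Sigma^{-1} = (1/det) · [[d, -b], [-b, a]] = [[0.5, 0.5],
 [0.5, 1]].

Step 3 — form the quadratic (x - mu)^T · Sigma^{-1} · (x - mu):
  Sigma^{-1} · (x - mu) = (1.5, 2.5).
  (x - mu)^T · [Sigma^{-1} · (x - mu)] = (1)·(1.5) + (2)·(2.5) = 6.5.

Step 4 — take square root: d = √(6.5) ≈ 2.5495.

d(x, mu) = √(6.5) ≈ 2.5495


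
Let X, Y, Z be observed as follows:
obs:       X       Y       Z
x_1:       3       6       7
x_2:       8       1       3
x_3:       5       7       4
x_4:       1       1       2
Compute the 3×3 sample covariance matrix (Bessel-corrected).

Step 1 — column means:
  mean(X) = (3 + 8 + 5 + 1) / 4 = 17/4 = 4.25
  mean(Y) = (6 + 1 + 7 + 1) / 4 = 15/4 = 3.75
  mean(Z) = (7 + 3 + 4 + 2) / 4 = 16/4 = 4

Step 2 — sample covariance S[i,j] = (1/(n-1)) · Σ_k (x_{k,i} - mean_i) · (x_{k,j} - mean_j), with n-1 = 3.
  S[X,X] = ((-1.25)·(-1.25) + (3.75)·(3.75) + (0.75)·(0.75) + (-3.25)·(-3.25)) / 3 = 26.75/3 = 8.9167
  S[X,Y] = ((-1.25)·(2.25) + (3.75)·(-2.75) + (0.75)·(3.25) + (-3.25)·(-2.75)) / 3 = -1.75/3 = -0.5833
  S[X,Z] = ((-1.25)·(3) + (3.75)·(-1) + (0.75)·(0) + (-3.25)·(-2)) / 3 = -1/3 = -0.3333
  S[Y,Y] = ((2.25)·(2.25) + (-2.75)·(-2.75) + (3.25)·(3.25) + (-2.75)·(-2.75)) / 3 = 30.75/3 = 10.25
  S[Y,Z] = ((2.25)·(3) + (-2.75)·(-1) + (3.25)·(0) + (-2.75)·(-2)) / 3 = 15/3 = 5
  S[Z,Z] = ((3)·(3) + (-1)·(-1) + (0)·(0) + (-2)·(-2)) / 3 = 14/3 = 4.6667

S is symmetric (S[j,i] = S[i,j]). Assembling:

S = [[8.9167, -0.5833, -0.3333],
 [-0.5833, 10.25, 5],
 [-0.3333, 5, 4.6667]]


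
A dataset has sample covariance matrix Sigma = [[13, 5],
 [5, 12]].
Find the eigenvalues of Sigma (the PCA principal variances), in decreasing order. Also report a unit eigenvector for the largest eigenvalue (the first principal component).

Step 1 — characteristic polynomial of 2×2 Sigma:
  det(Sigma - λI) = λ² - trace · λ + det = 0.
  trace = 13 + 12 = 25, det = 13·12 - (5)² = 131.
Step 2 — discriminant:
  Δ = trace² - 4·det = 625 - 524 = 101.
Step 3 — eigenvalues:
  λ = (trace ± √Δ)/2 = (25 ± 10.0499)/2,
  λ_1 = 17.5249,  λ_2 = 7.4751.

Step 4 — unit eigenvector for λ_1: solve (Sigma - λ_1 I)v = 0. First row:
  (13 - 17.5249)·v_x + (5)·v_y = 0, i.e. (-4.5249)·v_x + (5)·v_y = 0,
  so v ∝ (b, λ_1 - a) = (5, 4.5249) = u.
  ||u|| = √((5)² + (4.5249)²) = √(45.4751) ≈ 6.7435,
  v_1 = u/||u|| ≈ (0.7415, 0.671) (||v_1|| = 1).

λ_1 = 17.5249,  λ_2 = 7.4751;  v_1 ≈ (0.7415, 0.671)


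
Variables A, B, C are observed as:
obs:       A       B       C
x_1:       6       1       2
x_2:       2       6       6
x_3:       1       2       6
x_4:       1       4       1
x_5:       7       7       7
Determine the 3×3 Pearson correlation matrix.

Step 1 — column means:
  mean(A) = (6 + 2 + 1 + 1 + 7) / 5 = 17/5 = 3.4
  mean(B) = (1 + 6 + 2 + 4 + 7) / 5 = 20/5 = 4
  mean(C) = (2 + 6 + 6 + 1 + 7) / 5 = 22/5 = 4.4

Step 2 — sample variances and covariances s[i,j] = (1/(n-1)) · Σ_k (x_{k,i} - mean_i) · (x_{k,j} - mean_j), with n-1 = 4:
  s[A,A] = ((2.6)·(2.6) + (-1.4)·(-1.4) + (-2.4)·(-2.4) + (-2.4)·(-2.4) + (3.6)·(3.6)) / 4 = 33.2/4 = 8.3
  s[A,B] = ((2.6)·(-3) + (-1.4)·(2) + (-2.4)·(-2) + (-2.4)·(0) + (3.6)·(3)) / 4 = 5/4 = 1.25
  s[A,C] = ((2.6)·(-2.4) + (-1.4)·(1.6) + (-2.4)·(1.6) + (-2.4)·(-3.4) + (3.6)·(2.6)) / 4 = 5.2/4 = 1.3
  s[B,B] = ((-3)·(-3) + (2)·(2) + (-2)·(-2) + (0)·(0) + (3)·(3)) / 4 = 26/4 = 6.5
  s[B,C] = ((-3)·(-2.4) + (2)·(1.6) + (-2)·(1.6) + (0)·(-3.4) + (3)·(2.6)) / 4 = 15/4 = 3.75
  s[C,C] = ((-2.4)·(-2.4) + (1.6)·(1.6) + (1.6)·(1.6) + (-3.4)·(-3.4) + (2.6)·(2.6)) / 4 = 29.2/4 = 7.3
  Sample standard deviations s_i = √(s[i,i]):
  s(A) = √(8.3) = 2.881
  s(B) = √(6.5) = 2.5495
  s(C) = √(7.3) = 2.7019

Step 3 — r_{ij} = s_{ij} / (s_i · s_j):
  r[A,A] = 1 (diagonal).
  r[A,B] = 1.25 / (2.881 · 2.5495) = 1.25 / 7.3451 = 0.1702
  r[A,C] = 1.3 / (2.881 · 2.7019) = 1.3 / 7.784 = 0.167
  r[B,B] = 1 (diagonal).
  r[B,C] = 3.75 / (2.5495 · 2.7019) = 3.75 / 6.8884 = 0.5444
  r[C,C] = 1 (diagonal).

R is symmetric with unit diagonal. Assembling:

R = [[1, 0.1702, 0.167],
 [0.1702, 1, 0.5444],
 [0.167, 0.5444, 1]]


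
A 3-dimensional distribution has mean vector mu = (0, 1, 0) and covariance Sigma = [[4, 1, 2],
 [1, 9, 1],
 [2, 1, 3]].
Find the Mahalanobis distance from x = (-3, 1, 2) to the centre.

Step 1 — centre the observation: (x - mu) = (-3, 0, 2).

Step 2 — invert Sigma (cofactor / det for 3×3, or solve directly):
  Sigma^{-1} = [[0.3768, -0.0145, -0.2464],
 [-0.0145, 0.1159, -0.029],
 [-0.2464, -0.029, 0.5072]].

Step 3 — form the quadratic (x - mu)^T · Sigma^{-1} · (x - mu):
  Sigma^{-1} · (x - mu) = (-1.6232, -0.0145, 1.7536).
  (x - mu)^T · [Sigma^{-1} · (x - mu)] = (-3)·(-1.6232) + (0)·(-0.0145) + (2)·(1.7536) = 8.3768.

Step 4 — take square root: d = √(8.3768) ≈ 2.8943.

d(x, mu) = √(8.3768) ≈ 2.8943


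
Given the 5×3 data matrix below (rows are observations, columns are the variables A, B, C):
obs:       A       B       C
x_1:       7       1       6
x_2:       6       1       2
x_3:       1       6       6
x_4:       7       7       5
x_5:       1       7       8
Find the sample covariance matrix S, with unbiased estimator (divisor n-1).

Step 1 — column means:
  mean(A) = (7 + 6 + 1 + 7 + 1) / 5 = 22/5 = 4.4
  mean(B) = (1 + 1 + 6 + 7 + 7) / 5 = 22/5 = 4.4
  mean(C) = (6 + 2 + 6 + 5 + 8) / 5 = 27/5 = 5.4

Step 2 — sample covariance S[i,j] = (1/(n-1)) · Σ_k (x_{k,i} - mean_i) · (x_{k,j} - mean_j), with n-1 = 4.
  S[A,A] = ((2.6)·(2.6) + (1.6)·(1.6) + (-3.4)·(-3.4) + (2.6)·(2.6) + (-3.4)·(-3.4)) / 4 = 39.2/4 = 9.8
  S[A,B] = ((2.6)·(-3.4) + (1.6)·(-3.4) + (-3.4)·(1.6) + (2.6)·(2.6) + (-3.4)·(2.6)) / 4 = -21.8/4 = -5.45
  S[A,C] = ((2.6)·(0.6) + (1.6)·(-3.4) + (-3.4)·(0.6) + (2.6)·(-0.4) + (-3.4)·(2.6)) / 4 = -15.8/4 = -3.95
  S[B,B] = ((-3.4)·(-3.4) + (-3.4)·(-3.4) + (1.6)·(1.6) + (2.6)·(2.6) + (2.6)·(2.6)) / 4 = 39.2/4 = 9.8
  S[B,C] = ((-3.4)·(0.6) + (-3.4)·(-3.4) + (1.6)·(0.6) + (2.6)·(-0.4) + (2.6)·(2.6)) / 4 = 16.2/4 = 4.05
  S[C,C] = ((0.6)·(0.6) + (-3.4)·(-3.4) + (0.6)·(0.6) + (-0.4)·(-0.4) + (2.6)·(2.6)) / 4 = 19.2/4 = 4.8

S is symmetric (S[j,i] = S[i,j]). Assembling:

S = [[9.8, -5.45, -3.95],
 [-5.45, 9.8, 4.05],
 [-3.95, 4.05, 4.8]]


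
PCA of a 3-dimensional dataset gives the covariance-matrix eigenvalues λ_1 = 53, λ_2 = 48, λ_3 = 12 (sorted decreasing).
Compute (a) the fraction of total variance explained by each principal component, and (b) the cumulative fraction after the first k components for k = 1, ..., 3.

Step 1 — total variance = trace(Sigma) = Σ λ_i = 53 + 48 + 12 = 113.

Step 2 — fraction explained by component i = λ_i / Σ λ:
  PC1: 53/113 = 0.469
  PC2: 48/113 = 0.4248
  PC3: 12/113 = 0.1062

Step 3 — cumulative fraction after k components = (λ_1 + ... + λ_k) / Σ λ:
  k = 1: 53/113 = 0.469
  k = 2: (53 + 48)/113 = 101/113 = 0.8938
  k = 3: (53 + 48 + 12)/113 = 113/113 = 1

Summary (fraction, with percent):

explained: PC1 0.469 (46.9%), PC2 0.4248 (42.48%), PC3 0.1062 (10.62%);  cumulative: 0.469, 0.8938, 1


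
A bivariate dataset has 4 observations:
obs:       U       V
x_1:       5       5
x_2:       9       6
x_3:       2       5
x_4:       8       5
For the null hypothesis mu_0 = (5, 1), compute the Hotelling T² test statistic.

Step 1 — sample mean vector:
  mean(U) = (5 + 9 + 2 + 8) / 4 = 24/4 = 6
  mean(V) = (5 + 6 + 5 + 5) / 4 = 21/4 = 5.25
  x̄ = (6, 5.25),  deviation x̄ - mu_0 = (6, 5.25) - (5, 1) = (1, 4.25).

Step 2 — sample covariance matrix, S[i,j] = (1/(n-1)) · Σ_k (x_{k,i} - mean_i) · (x_{k,j} - mean_j), divisor n-1 = 3:
  S[U,U] = ((-1)·(-1) + (3)·(3) + (-4)·(-4) + (2)·(2)) / 3 = 30/3 = 10
  S[U,V] = ((-1)·(-0.25) + (3)·(0.75) + (-4)·(-0.25) + (2)·(-0.25)) / 3 = 3/3 = 1
  S[V,V] = ((-0.25)·(-0.25) + (0.75)·(0.75) + (-0.25)·(-0.25) + (-0.25)·(-0.25)) / 3 = 0.75/3 = 0.25
  S = [[10, 1],
 [1, 0.25]].

Step 3 — invert S. det(S) = 10·0.25 - (1)² = 1.5.
  S^{-1} = (1/det) · [[d, -b], [-b, a]] = [[0.1667, -0.6667],
 [-0.6667, 6.6667]].

Step 4 — quadratic form (x̄ - mu_0)^T · S^{-1} · (x̄ - mu_0):
  S^{-1} · (x̄ - mu_0) = (-2.6667, 27.6667),
  (x̄ - mu_0)^T · [...] = (1)·(-2.6667) + (4.25)·(27.6667) = 114.9167.

Step 5 — scale by n: T² = 4 · 114.9167 = 459.6667.

T² ≈ 459.6667


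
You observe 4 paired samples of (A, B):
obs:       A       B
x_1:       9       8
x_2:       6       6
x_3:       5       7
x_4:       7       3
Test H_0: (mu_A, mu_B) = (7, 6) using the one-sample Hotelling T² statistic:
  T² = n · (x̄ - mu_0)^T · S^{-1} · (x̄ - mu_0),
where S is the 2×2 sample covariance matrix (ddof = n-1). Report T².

Step 1 — sample mean vector:
  mean(A) = (9 + 6 + 5 + 7) / 4 = 27/4 = 6.75
  mean(B) = (8 + 6 + 7 + 3) / 4 = 24/4 = 6
  x̄ = (6.75, 6),  deviation x̄ - mu_0 = (6.75, 6) - (7, 6) = (-0.25, 0).

Step 2 — sample covariance matrix, S[i,j] = (1/(n-1)) · Σ_k (x_{k,i} - mean_i) · (x_{k,j} - mean_j), divisor n-1 = 3:
  S[A,A] = ((2.25)·(2.25) + (-0.75)·(-0.75) + (-1.75)·(-1.75) + (0.25)·(0.25)) / 3 = 8.75/3 = 2.9167
  S[A,B] = ((2.25)·(2) + (-0.75)·(0) + (-1.75)·(1) + (0.25)·(-3)) / 3 = 2/3 = 0.6667
  S[B,B] = ((2)·(2) + (0)·(0) + (1)·(1) + (-3)·(-3)) / 3 = 14/3 = 4.6667
  S = [[2.9167, 0.6667],
 [0.6667, 4.6667]].

Step 3 — invert S. det(S) = 2.9167·4.6667 - (0.6667)² = 13.1667.
  S^{-1} = (1/det) · [[d, -b], [-b, a]] = [[0.3544, -0.0506],
 [-0.0506, 0.2215]].

Step 4 — quadratic form (x̄ - mu_0)^T · S^{-1} · (x̄ - mu_0):
  S^{-1} · (x̄ - mu_0) = (-0.0886, 0.0127),
  (x̄ - mu_0)^T · [...] = (-0.25)·(-0.0886) + (0)·(0.0127) = 0.0222.

Step 5 — scale by n: T² = 4 · 0.0222 = 0.0886.

T² ≈ 0.0886


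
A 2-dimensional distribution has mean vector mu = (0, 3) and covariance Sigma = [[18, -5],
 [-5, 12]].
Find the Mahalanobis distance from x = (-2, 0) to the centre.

Step 1 — centre the observation: (x - mu) = (-2, -3).

Step 2 — invert Sigma. det(Sigma) = 18·12 - (-5)² = 191.
  Sigma^{-1} = (1/det) · [[d, -b], [-b, a]] = [[0.0628, 0.0262],
 [0.0262, 0.0942]].

Step 3 — form the quadratic (x - mu)^T · Sigma^{-1} · (x - mu):
  Sigma^{-1} · (x - mu) = (-0.2042, -0.3351).
  (x - mu)^T · [Sigma^{-1} · (x - mu)] = (-2)·(-0.2042) + (-3)·(-0.3351) = 1.4136.

Step 4 — take square root: d = √(1.4136) ≈ 1.189.

d(x, mu) = √(1.4136) ≈ 1.189


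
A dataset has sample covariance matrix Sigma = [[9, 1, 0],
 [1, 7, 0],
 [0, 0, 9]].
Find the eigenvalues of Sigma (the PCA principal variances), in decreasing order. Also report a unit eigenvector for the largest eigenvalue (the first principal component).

Step 1 — characteristic polynomial p(λ) = det(λI - Sigma) = λ³ - tr·λ² + c_1·λ - det, where tr = trace, c_1 = sum of the principal 2×2 minors, det = det(Sigma):
  tr = 9 + 7 + 9 = 25,
  c_1 = (9·7 - (1)²) + (9·9 - (0)²) + (7·9 - (0)²) = 62 + 81 + 63 = 206,
  det = 9·(7·9 - (0)²) - (1)·((1)·9 - (0)·(0)) + (0)·((1)·(0) - 7·(0)) = 9·(63) - (1)·(9) + (0)·(0) = 558.
  So p(λ) = λ³ - 25λ² + 206λ - 558.
Step 2 — look for an integer root (rational root theorem: any rational root is an integer divisor of 558). Testing λ = 9:
  p(9) = 729 - 2025 + 1854 - 558 = 0  ✓
  Dividing out (λ - 9): p(λ) = (λ - 9)(λ² - 16λ + 62).
Step 3 — remaining eigenvalues from the quadratic λ² - 16λ + 62 = 0:
  Δ = 16² - 4·62 = 256 - 248 = 8,  λ = (16 ± √8)/2 = (16 ± 2.8284)/2 ≈ 9.4142 or 6.5858.
  Sorted: λ_1 = 9.4142,  λ_2 = 9,  λ_3 = 6.5858  (check: sum = 25 = tr ✓).

Step 4 — unit eigenvector for λ_1 ≈ 9.4142: v spans the null space of (Sigma - λ_1 I), whose rows are
  r_1 = (-0.4142, 1, 0),  r_2 = (1, -2.4142, 0),  r_3 = (0, 0, -0.4142).
  v is orthogonal to every row, so take v ∝ r_1 × r_3 = ((1)·(-0.4142) - (0)·(0), (0)·(0) - (-0.4142)·(-0.4142), (-0.4142)·(0) - (1)·(0)) ≈ (-0.4142, -0.1716, 0).
  Rescale (multiply by -1 so the first nonzero entry is positive): u = (0.4142, 0.1716, 0).
  ||u|| = √((0.4142)² + (0.1716)² + (0)²) = √(0.201) ≈ 0.4483,  v_1 = u/||u|| ≈ (0.9239, 0.3827, 0) (||v_1|| = 1).

λ_1 = 9.4142,  λ_2 = 9,  λ_3 = 6.5858;  v_1 ≈ (0.9239, 0.3827, 0)


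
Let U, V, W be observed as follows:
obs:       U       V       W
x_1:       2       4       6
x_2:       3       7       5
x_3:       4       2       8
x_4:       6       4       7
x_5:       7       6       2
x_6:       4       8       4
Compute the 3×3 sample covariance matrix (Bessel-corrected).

Step 1 — column means:
  mean(U) = (2 + 3 + 4 + 6 + 7 + 4) / 6 = 26/6 = 4.3333
  mean(V) = (4 + 7 + 2 + 4 + 6 + 8) / 6 = 31/6 = 5.1667
  mean(W) = (6 + 5 + 8 + 7 + 2 + 4) / 6 = 32/6 = 5.3333

Step 2 — sample covariance S[i,j] = (1/(n-1)) · Σ_k (x_{k,i} - mean_i) · (x_{k,j} - mean_j), with n-1 = 5.
  S[U,U] = ((-2.3333)·(-2.3333) + (-1.3333)·(-1.3333) + (-0.3333)·(-0.3333) + (1.6667)·(1.6667) + (2.6667)·(2.6667) + (-0.3333)·(-0.3333)) / 5 = 17.3333/5 = 3.4667
  S[U,V] = ((-2.3333)·(-1.1667) + (-1.3333)·(1.8333) + (-0.3333)·(-3.1667) + (1.6667)·(-1.1667) + (2.6667)·(0.8333) + (-0.3333)·(2.8333)) / 5 = 0.6667/5 = 0.1333
  S[U,W] = ((-2.3333)·(0.6667) + (-1.3333)·(-0.3333) + (-0.3333)·(2.6667) + (1.6667)·(1.6667) + (2.6667)·(-3.3333) + (-0.3333)·(-1.3333)) / 5 = -7.6667/5 = -1.5333
  S[V,V] = ((-1.1667)·(-1.1667) + (1.8333)·(1.8333) + (-3.1667)·(-3.1667) + (-1.1667)·(-1.1667) + (0.8333)·(0.8333) + (2.8333)·(2.8333)) / 5 = 24.8333/5 = 4.9667
  S[V,W] = ((-1.1667)·(0.6667) + (1.8333)·(-0.3333) + (-3.1667)·(2.6667) + (-1.1667)·(1.6667) + (0.8333)·(-3.3333) + (2.8333)·(-1.3333)) / 5 = -18.3333/5 = -3.6667
  S[W,W] = ((0.6667)·(0.6667) + (-0.3333)·(-0.3333) + (2.6667)·(2.6667) + (1.6667)·(1.6667) + (-3.3333)·(-3.3333) + (-1.3333)·(-1.3333)) / 5 = 23.3333/5 = 4.6667

S is symmetric (S[j,i] = S[i,j]). Assembling:

S = [[3.4667, 0.1333, -1.5333],
 [0.1333, 4.9667, -3.6667],
 [-1.5333, -3.6667, 4.6667]]


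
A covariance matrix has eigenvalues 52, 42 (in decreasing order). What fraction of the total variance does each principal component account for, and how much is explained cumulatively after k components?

Step 1 — total variance = trace(Sigma) = Σ λ_i = 52 + 42 = 94.

Step 2 — fraction explained by component i = λ_i / Σ λ:
  PC1: 52/94 = 0.5532
  PC2: 42/94 = 0.4468

Step 3 — cumulative fraction after k components = (λ_1 + ... + λ_k) / Σ λ:
  k = 1: 52/94 = 0.5532
  k = 2: (52 + 42)/94 = 94/94 = 1

Summary (fraction, with percent):

explained: PC1 0.5532 (55.32%), PC2 0.4468 (44.68%);  cumulative: 0.5532, 1


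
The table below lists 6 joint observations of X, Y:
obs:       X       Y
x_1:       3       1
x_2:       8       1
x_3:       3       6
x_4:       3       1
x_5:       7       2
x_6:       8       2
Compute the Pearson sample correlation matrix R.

Step 1 — column means:
  mean(X) = (3 + 8 + 3 + 3 + 7 + 8) / 6 = 32/6 = 5.3333
  mean(Y) = (1 + 1 + 6 + 1 + 2 + 2) / 6 = 13/6 = 2.1667

Step 2 — sample variances and covariances s[i,j] = (1/(n-1)) · Σ_k (x_{k,i} - mean_i) · (x_{k,j} - mean_j), with n-1 = 5:
  s[X,X] = ((-2.3333)·(-2.3333) + (2.6667)·(2.6667) + (-2.3333)·(-2.3333) + (-2.3333)·(-2.3333) + (1.6667)·(1.6667) + (2.6667)·(2.6667)) / 5 = 33.3333/5 = 6.6667
  s[X,Y] = ((-2.3333)·(-1.1667) + (2.6667)·(-1.1667) + (-2.3333)·(3.8333) + (-2.3333)·(-1.1667) + (1.6667)·(-0.1667) + (2.6667)·(-0.1667)) / 5 = -7.3333/5 = -1.4667
  s[Y,Y] = ((-1.1667)·(-1.1667) + (-1.1667)·(-1.1667) + (3.8333)·(3.8333) + (-1.1667)·(-1.1667) + (-0.1667)·(-0.1667) + (-0.1667)·(-0.1667)) / 5 = 18.8333/5 = 3.7667
  Sample standard deviations s_i = √(s[i,i]):
  s(X) = √(6.6667) = 2.582
  s(Y) = √(3.7667) = 1.9408

Step 3 — r_{ij} = s_{ij} / (s_i · s_j):
  r[X,X] = 1 (diagonal).
  r[X,Y] = -1.4667 / (2.582 · 1.9408) = -1.4667 / 5.0111 = -0.2927
  r[Y,Y] = 1 (diagonal).

R is symmetric with unit diagonal. Assembling:

R = [[1, -0.2927],
 [-0.2927, 1]]


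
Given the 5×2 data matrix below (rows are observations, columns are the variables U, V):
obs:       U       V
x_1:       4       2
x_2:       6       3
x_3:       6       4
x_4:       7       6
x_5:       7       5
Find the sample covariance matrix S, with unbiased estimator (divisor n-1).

Step 1 — column means:
  mean(U) = (4 + 6 + 6 + 7 + 7) / 5 = 30/5 = 6
  mean(V) = (2 + 3 + 4 + 6 + 5) / 5 = 20/5 = 4

Step 2 — sample covariance S[i,j] = (1/(n-1)) · Σ_k (x_{k,i} - mean_i) · (x_{k,j} - mean_j), with n-1 = 4.
  S[U,U] = ((-2)·(-2) + (0)·(0) + (0)·(0) + (1)·(1) + (1)·(1)) / 4 = 6/4 = 1.5
  S[U,V] = ((-2)·(-2) + (0)·(-1) + (0)·(0) + (1)·(2) + (1)·(1)) / 4 = 7/4 = 1.75
  S[V,V] = ((-2)·(-2) + (-1)·(-1) + (0)·(0) + (2)·(2) + (1)·(1)) / 4 = 10/4 = 2.5

S is symmetric (S[j,i] = S[i,j]). Assembling:

S = [[1.5, 1.75],
 [1.75, 2.5]]


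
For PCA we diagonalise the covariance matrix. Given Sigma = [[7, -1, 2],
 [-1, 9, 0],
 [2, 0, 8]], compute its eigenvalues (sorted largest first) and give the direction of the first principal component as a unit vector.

Step 1 — characteristic polynomial p(λ) = det(λI - Sigma) = λ³ - tr·λ² + c_1·λ - det, where tr = trace, c_1 = sum of the principal 2×2 minors, det = det(Sigma):
  tr = 7 + 9 + 8 = 24,
  c_1 = (7·9 - (-1)²) + (7·8 - (2)²) + (9·8 - (0)²) = 62 + 52 + 72 = 186,
  det = 7·(9·8 - (0)²) - (-1)·((-1)·8 - (0)·(2)) + (2)·((-1)·(0) - 9·(2)) = 7·(72) - (-1)·(-8) + (2)·(-18) = 460.
  So p(λ) = λ³ - 24λ² + 186λ - 460.
Step 2 — look for an integer root (rational root theorem: any rational root is an integer divisor of 460). Testing λ = 10:
  p(10) = 1000 - 2400 + 1860 - 460 = 0  ✓
  Dividing out (λ - 10): p(λ) = (λ - 10)(λ² - 14λ + 46).
Step 3 — remaining eigenvalues from the quadratic λ² - 14λ + 46 = 0:
  Δ = 14² - 4·46 = 196 - 184 = 12,  λ = (14 ± √12)/2 = (14 ± 3.4641)/2 ≈ 8.7321 or 5.2679.
  Sorted: λ_1 = 10,  λ_2 = 8.7321,  λ_3 = 5.2679  (check: sum = 24 = tr ✓).

Step 4 — unit eigenvector for λ_1 = 10: v spans the null space of (Sigma - λ_1 I), whose rows are
  r_1 = (-3, -1, 2),  r_2 = (-1, -1, 0),  r_3 = (2, 0, -2).
  v is orthogonal to every row, so take v ∝ r_1 × r_2 = ((-1)·(0) - (2)·(-1), (2)·(-1) - (-3)·(0), (-3)·(-1) - (-1)·(-1)) = (2, -2, 2).
  Rescale (divide by 2): u = (1, -1, 1).
  ||u|| = √((1)² + (-1)² + (1)²) = √(3) ≈ 1.7321,  v_1 = u/||u|| ≈ (0.5774, -0.5774, 0.5774) (||v_1|| = 1).

λ_1 = 10,  λ_2 = 8.7321,  λ_3 = 5.2679;  v_1 ≈ (0.5774, -0.5774, 0.5774)


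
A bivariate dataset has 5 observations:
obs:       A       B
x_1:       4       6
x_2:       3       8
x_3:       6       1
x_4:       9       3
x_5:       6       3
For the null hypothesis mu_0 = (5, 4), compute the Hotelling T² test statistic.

Step 1 — sample mean vector:
  mean(A) = (4 + 3 + 6 + 9 + 6) / 5 = 28/5 = 5.6
  mean(B) = (6 + 8 + 1 + 3 + 3) / 5 = 21/5 = 4.2
  x̄ = (5.6, 4.2),  deviation x̄ - mu_0 = (5.6, 4.2) - (5, 4) = (0.6, 0.2).

Step 2 — sample covariance matrix, S[i,j] = (1/(n-1)) · Σ_k (x_{k,i} - mean_i) · (x_{k,j} - mean_j), divisor n-1 = 4:
  S[A,A] = ((-1.6)·(-1.6) + (-2.6)·(-2.6) + (0.4)·(0.4) + (3.4)·(3.4) + (0.4)·(0.4)) / 4 = 21.2/4 = 5.3
  S[A,B] = ((-1.6)·(1.8) + (-2.6)·(3.8) + (0.4)·(-3.2) + (3.4)·(-1.2) + (0.4)·(-1.2)) / 4 = -18.6/4 = -4.65
  S[B,B] = ((1.8)·(1.8) + (3.8)·(3.8) + (-3.2)·(-3.2) + (-1.2)·(-1.2) + (-1.2)·(-1.2)) / 4 = 30.8/4 = 7.7
  S = [[5.3, -4.65],
 [-4.65, 7.7]].

Step 3 — invert S. det(S) = 5.3·7.7 - (-4.65)² = 19.1875.
  S^{-1} = (1/det) · [[d, -b], [-b, a]] = [[0.4013, 0.2423],
 [0.2423, 0.2762]].

Step 4 — quadratic form (x̄ - mu_0)^T · S^{-1} · (x̄ - mu_0):
  S^{-1} · (x̄ - mu_0) = (0.2893, 0.2007),
  (x̄ - mu_0)^T · [...] = (0.6)·(0.2893) + (0.2)·(0.2007) = 0.2137.

Step 5 — scale by n: T² = 5 · 0.2137 = 1.0684.

T² ≈ 1.0684


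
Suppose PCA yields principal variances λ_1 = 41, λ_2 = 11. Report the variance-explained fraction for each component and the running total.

Step 1 — total variance = trace(Sigma) = Σ λ_i = 41 + 11 = 52.

Step 2 — fraction explained by component i = λ_i / Σ λ:
  PC1: 41/52 = 0.7885
  PC2: 11/52 = 0.2115

Step 3 — cumulative fraction after k components = (λ_1 + ... + λ_k) / Σ λ:
  k = 1: 41/52 = 0.7885
  k = 2: (41 + 11)/52 = 52/52 = 1

Summary (fraction, with percent):

explained: PC1 0.7885 (78.85%), PC2 0.2115 (21.15%);  cumulative: 0.7885, 1


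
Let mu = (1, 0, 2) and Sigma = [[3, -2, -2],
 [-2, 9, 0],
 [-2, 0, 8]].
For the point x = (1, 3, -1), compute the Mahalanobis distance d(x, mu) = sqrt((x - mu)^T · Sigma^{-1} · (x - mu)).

Step 1 — centre the observation: (x - mu) = (0, 3, -3).

Step 2 — invert Sigma (cofactor / det for 3×3, or solve directly):
  Sigma^{-1} = [[0.4865, 0.1081, 0.1216],
 [0.1081, 0.1351, 0.027],
 [0.1216, 0.027, 0.1554]].

Step 3 — form the quadratic (x - mu)^T · Sigma^{-1} · (x - mu):
  Sigma^{-1} · (x - mu) = (-0.0405, 0.3243, -0.3851).
  (x - mu)^T · [Sigma^{-1} · (x - mu)] = (0)·(-0.0405) + (3)·(0.3243) + (-3)·(-0.3851) = 2.1284.

Step 4 — take square root: d = √(2.1284) ≈ 1.4589.

d(x, mu) = √(2.1284) ≈ 1.4589


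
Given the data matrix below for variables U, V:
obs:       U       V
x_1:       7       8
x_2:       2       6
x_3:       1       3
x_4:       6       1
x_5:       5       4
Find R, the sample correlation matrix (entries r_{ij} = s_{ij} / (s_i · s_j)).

Step 1 — column means:
  mean(U) = (7 + 2 + 1 + 6 + 5) / 5 = 21/5 = 4.2
  mean(V) = (8 + 6 + 3 + 1 + 4) / 5 = 22/5 = 4.4

Step 2 — sample variances and covariances s[i,j] = (1/(n-1)) · Σ_k (x_{k,i} - mean_i) · (x_{k,j} - mean_j), with n-1 = 4:
  s[U,U] = ((2.8)·(2.8) + (-2.2)·(-2.2) + (-3.2)·(-3.2) + (1.8)·(1.8) + (0.8)·(0.8)) / 4 = 26.8/4 = 6.7
  s[U,V] = ((2.8)·(3.6) + (-2.2)·(1.6) + (-3.2)·(-1.4) + (1.8)·(-3.4) + (0.8)·(-0.4)) / 4 = 4.6/4 = 1.15
  s[V,V] = ((3.6)·(3.6) + (1.6)·(1.6) + (-1.4)·(-1.4) + (-3.4)·(-3.4) + (-0.4)·(-0.4)) / 4 = 29.2/4 = 7.3
  Sample standard deviations s_i = √(s[i,i]):
  s(U) = √(6.7) = 2.5884
  s(V) = √(7.3) = 2.7019

Step 3 — r_{ij} = s_{ij} / (s_i · s_j):
  r[U,U] = 1 (diagonal).
  r[U,V] = 1.15 / (2.5884 · 2.7019) = 1.15 / 6.9936 = 0.1644
  r[V,V] = 1 (diagonal).

R is symmetric with unit diagonal. Assembling:

R = [[1, 0.1644],
 [0.1644, 1]]


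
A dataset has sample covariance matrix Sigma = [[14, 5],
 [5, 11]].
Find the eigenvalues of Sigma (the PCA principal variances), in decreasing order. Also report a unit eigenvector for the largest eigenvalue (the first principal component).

Step 1 — characteristic polynomial of 2×2 Sigma:
  det(Sigma - λI) = λ² - trace · λ + det = 0.
  trace = 14 + 11 = 25, det = 14·11 - (5)² = 129.
Step 2 — discriminant:
  Δ = trace² - 4·det = 625 - 516 = 109.
Step 3 — eigenvalues:
  λ = (trace ± √Δ)/2 = (25 ± 10.4403)/2,
  λ_1 = 17.7202,  λ_2 = 7.2798.

Step 4 — unit eigenvector for λ_1: solve (Sigma - λ_1 I)v = 0. First row:
  (14 - 17.7202)·v_x + (5)·v_y = 0, i.e. (-3.7202)·v_x + (5)·v_y = 0,
  so v ∝ (b, λ_1 - a) = (5, 3.7202) = u.
  ||u|| = √((5)² + (3.7202)²) = √(38.8395) ≈ 6.2321,
  v_1 = u/||u|| ≈ (0.8023, 0.5969) (||v_1|| = 1).

λ_1 = 17.7202,  λ_2 = 7.2798;  v_1 ≈ (0.8023, 0.5969)


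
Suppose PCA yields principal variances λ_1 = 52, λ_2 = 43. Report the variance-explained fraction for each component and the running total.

Step 1 — total variance = trace(Sigma) = Σ λ_i = 52 + 43 = 95.

Step 2 — fraction explained by component i = λ_i / Σ λ:
  PC1: 52/95 = 0.5474
  PC2: 43/95 = 0.4526

Step 3 — cumulative fraction after k components = (λ_1 + ... + λ_k) / Σ λ:
  k = 1: 52/95 = 0.5474
  k = 2: (52 + 43)/95 = 95/95 = 1

Summary (fraction, with percent):

explained: PC1 0.5474 (54.74%), PC2 0.4526 (45.26%);  cumulative: 0.5474, 1


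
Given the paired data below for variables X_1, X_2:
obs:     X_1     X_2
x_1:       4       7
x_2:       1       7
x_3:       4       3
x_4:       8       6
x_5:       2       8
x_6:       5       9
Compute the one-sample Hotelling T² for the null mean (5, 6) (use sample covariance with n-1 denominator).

Step 1 — sample mean vector:
  mean(X_1) = (4 + 1 + 4 + 8 + 2 + 5) / 6 = 24/6 = 4
  mean(X_2) = (7 + 7 + 3 + 6 + 8 + 9) / 6 = 40/6 = 6.6667
  x̄ = (4, 6.6667),  deviation x̄ - mu_0 = (4, 6.6667) - (5, 6) = (-1, 0.6667).

Step 2 — sample covariance matrix, S[i,j] = (1/(n-1)) · Σ_k (x_{k,i} - mean_i) · (x_{k,j} - mean_j), divisor n-1 = 5:
  S[X_1,X_1] = ((0)·(0) + (-3)·(-3) + (0)·(0) + (4)·(4) + (-2)·(-2) + (1)·(1)) / 5 = 30/5 = 6
  S[X_1,X_2] = ((0)·(0.3333) + (-3)·(0.3333) + (0)·(-3.6667) + (4)·(-0.6667) + (-2)·(1.3333) + (1)·(2.3333)) / 5 = -4/5 = -0.8
  S[X_2,X_2] = ((0.3333)·(0.3333) + (0.3333)·(0.3333) + (-3.6667)·(-3.6667) + (-0.6667)·(-0.6667) + (1.3333)·(1.3333) + (2.3333)·(2.3333)) / 5 = 21.3333/5 = 4.2667
  S = [[6, -0.8],
 [-0.8, 4.2667]].

Step 3 — invert S. det(S) = 6·4.2667 - (-0.8)² = 24.96.
  S^{-1} = (1/det) · [[d, -b], [-b, a]] = [[0.1709, 0.0321],
 [0.0321, 0.2404]].

Step 4 — quadratic form (x̄ - mu_0)^T · S^{-1} · (x̄ - mu_0):
  S^{-1} · (x̄ - mu_0) = (-0.1496, 0.1282),
  (x̄ - mu_0)^T · [...] = (-1)·(-0.1496) + (0.6667)·(0.1282) = 0.235.

Step 5 — scale by n: T² = 6 · 0.235 = 1.4103.

T² ≈ 1.4103


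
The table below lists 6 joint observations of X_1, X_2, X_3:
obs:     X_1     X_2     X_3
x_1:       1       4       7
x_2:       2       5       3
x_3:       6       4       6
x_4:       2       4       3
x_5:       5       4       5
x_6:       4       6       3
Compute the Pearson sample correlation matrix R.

Step 1 — column means:
  mean(X_1) = (1 + 2 + 6 + 2 + 5 + 4) / 6 = 20/6 = 3.3333
  mean(X_2) = (4 + 5 + 4 + 4 + 4 + 6) / 6 = 27/6 = 4.5
  mean(X_3) = (7 + 3 + 6 + 3 + 5 + 3) / 6 = 27/6 = 4.5

Step 2 — sample variances and covariances s[i,j] = (1/(n-1)) · Σ_k (x_{k,i} - mean_i) · (x_{k,j} - mean_j), with n-1 = 5:
  s[X_1,X_1] = ((-2.3333)·(-2.3333) + (-1.3333)·(-1.3333) + (2.6667)·(2.6667) + (-1.3333)·(-1.3333) + (1.6667)·(1.6667) + (0.6667)·(0.6667)) / 5 = 19.3333/5 = 3.8667
  s[X_1,X_2] = ((-2.3333)·(-0.5) + (-1.3333)·(0.5) + (2.6667)·(-0.5) + (-1.3333)·(-0.5) + (1.6667)·(-0.5) + (0.6667)·(1.5)) / 5 = 0/5 = 0
  s[X_1,X_3] = ((-2.3333)·(2.5) + (-1.3333)·(-1.5) + (2.6667)·(1.5) + (-1.3333)·(-1.5) + (1.6667)·(0.5) + (0.6667)·(-1.5)) / 5 = 2/5 = 0.4
  s[X_2,X_2] = ((-0.5)·(-0.5) + (0.5)·(0.5) + (-0.5)·(-0.5) + (-0.5)·(-0.5) + (-0.5)·(-0.5) + (1.5)·(1.5)) / 5 = 3.5/5 = 0.7
  s[X_2,X_3] = ((-0.5)·(2.5) + (0.5)·(-1.5) + (-0.5)·(1.5) + (-0.5)·(-1.5) + (-0.5)·(0.5) + (1.5)·(-1.5)) / 5 = -4.5/5 = -0.9
  s[X_3,X_3] = ((2.5)·(2.5) + (-1.5)·(-1.5) + (1.5)·(1.5) + (-1.5)·(-1.5) + (0.5)·(0.5) + (-1.5)·(-1.5)) / 5 = 15.5/5 = 3.1
  Sample standard deviations s_i = √(s[i,i]):
  s(X_1) = √(3.8667) = 1.9664
  s(X_2) = √(0.7) = 0.8367
  s(X_3) = √(3.1) = 1.7607

Step 3 — r_{ij} = s_{ij} / (s_i · s_j):
  r[X_1,X_1] = 1 (diagonal).
  r[X_1,X_2] = 0 / (1.9664 · 0.8367) = 0 / 1.6452 = 0
  r[X_1,X_3] = 0.4 / (1.9664 · 1.7607) = 0.4 / 3.4622 = 0.1155
  r[X_2,X_2] = 1 (diagonal).
  r[X_2,X_3] = -0.9 / (0.8367 · 1.7607) = -0.9 / 1.4731 = -0.611
  r[X_3,X_3] = 1 (diagonal).

R is symmetric with unit diagonal. Assembling:

R = [[1, 0, 0.1155],
 [0, 1, -0.611],
 [0.1155, -0.611, 1]]
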